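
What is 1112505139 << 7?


0b1000010010011110111101100110011 << 7 = 0b10000100100111101111011001100110000000 = 142400657792

142400657792


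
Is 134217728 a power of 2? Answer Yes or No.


0b1000000000000000000000000000. Only one bit set => Yes

Yes


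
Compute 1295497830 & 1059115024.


0b1001101001101111011101001100110 & 0b111111001000001101000000010000 = 0b1101001000001001000000000000 = 220237824

220237824


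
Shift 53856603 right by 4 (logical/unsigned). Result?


0b11001101011100100101011011 >> 4 = 0b1100110101110010010101 = 3366037

3366037


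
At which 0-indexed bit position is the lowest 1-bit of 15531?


0b11110010101011. Lowest set bit at position 0

0


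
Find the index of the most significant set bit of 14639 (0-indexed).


0b11100100101111. Highest set bit at position 13

13


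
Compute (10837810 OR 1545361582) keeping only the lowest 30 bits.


Step 1: 10837810 | 1545361582 = 1555914686
Step 2: 1555914686 & 1073741823 = 482172862

482172862


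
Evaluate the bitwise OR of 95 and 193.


0b1011111 | 0b11000001 = 0b11011111 = 223

223


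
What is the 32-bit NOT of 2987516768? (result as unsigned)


~0b10110010000100011110001101100000 = 0b1001101111011100001110010011111 = 1307450527 (32-bit unsigned)

1307450527


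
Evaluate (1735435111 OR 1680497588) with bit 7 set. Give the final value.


Step 1: 1735435111 | 1680497588 = 1736113143
Step 2: 1736113143 | (1 << 7) = 1736113143 | 128 = 1736113143

1736113143


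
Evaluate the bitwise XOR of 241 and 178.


0b11110001 ^ 0b10110010 = 0b1000011 = 67

67


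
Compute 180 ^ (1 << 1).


180 ^ (1 << 1) = 180 ^ 2 = 182

182


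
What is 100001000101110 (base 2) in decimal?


100001000101110 in decimal = 16942

16942


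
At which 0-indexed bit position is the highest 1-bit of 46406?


0b1011010101000110. Highest set bit at position 15

15


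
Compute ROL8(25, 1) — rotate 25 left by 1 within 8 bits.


Rotate 0b11001 left by 1 (8-bit) = 0b110010 = 50

50


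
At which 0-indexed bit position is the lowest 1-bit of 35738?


0b1000101110011010. Lowest set bit at position 1

1


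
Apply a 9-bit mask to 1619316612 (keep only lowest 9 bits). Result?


1619316612 & 511 = 388

388


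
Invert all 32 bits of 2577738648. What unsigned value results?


2577738648 ^ 4294967295 = 1717228647

1717228647


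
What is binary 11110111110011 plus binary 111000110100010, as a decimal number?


11110111110011 + 111000110100010 = 1010111110010101 = 44949

44949


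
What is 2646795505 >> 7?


0b10011101110000101110010011110001 >> 7 = 0b1001110111000010111001001 = 20678089

20678089


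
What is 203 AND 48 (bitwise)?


0b11001011 & 0b110000 = 0b0 = 0

0


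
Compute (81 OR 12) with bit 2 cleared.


Step 1: 81 | 12 = 93
Step 2: 93 & ~(1 << 2) = 89

89


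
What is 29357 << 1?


0b111001010101101 << 1 = 0b1110010101011010 = 58714

58714


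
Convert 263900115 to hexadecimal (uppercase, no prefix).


263900115 = FBACBD3 hex

FBACBD3


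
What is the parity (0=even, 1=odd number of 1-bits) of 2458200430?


0b10010010100001010010100101101110 has 14 ones => parity 0

0


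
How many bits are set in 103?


0b1100111 has 5 set bits

5


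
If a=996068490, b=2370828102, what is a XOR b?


996068490 ^ 2370828102 = 3054582732

3054582732


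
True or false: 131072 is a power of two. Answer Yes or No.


0b100000000000000000. Only one bit set => Yes

Yes


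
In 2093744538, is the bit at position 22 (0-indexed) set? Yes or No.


0b1111100110011000000000110011010, bit 22 = 1. Yes

Yes


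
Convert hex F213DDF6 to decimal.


F213DDF6 hex = 4061388278 decimal

4061388278


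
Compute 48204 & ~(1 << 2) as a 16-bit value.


48204 & ~(1 << 2) = 48200

48200


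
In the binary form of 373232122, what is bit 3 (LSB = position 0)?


0b10110001111110001000111111010, position 3 = 1

1


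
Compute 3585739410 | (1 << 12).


3585739410 | (1 << 12) = 3585739410 | 4096 = 3585743506

3585743506


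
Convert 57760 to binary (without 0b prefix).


57760 = 1110000110100000 in binary

1110000110100000


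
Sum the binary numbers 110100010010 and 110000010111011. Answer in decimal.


110100010010 + 110000010111011 = 110110111001101 = 28109

28109


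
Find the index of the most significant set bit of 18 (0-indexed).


0b10010. Highest set bit at position 4

4


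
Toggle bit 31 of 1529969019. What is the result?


1529969019 ^ (1 << 31) = 1529969019 ^ 2147483648 = 3677452667

3677452667


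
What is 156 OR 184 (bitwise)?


0b10011100 | 0b10111000 = 0b10111100 = 188

188


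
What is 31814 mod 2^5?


31814 & 31 = 6

6


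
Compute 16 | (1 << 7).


16 | (1 << 7) = 16 | 128 = 144

144


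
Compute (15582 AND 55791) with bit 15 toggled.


Step 1: 15582 & 55791 = 6350
Step 2: 6350 ^ (1 << 15) = 6350 ^ 32768 = 39118

39118


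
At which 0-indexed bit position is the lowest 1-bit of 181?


0b10110101. Lowest set bit at position 0

0


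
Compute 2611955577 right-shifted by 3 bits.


0b10011011101011110100011101111001 >> 3 = 0b10011011101011110100011101111 = 326494447

326494447


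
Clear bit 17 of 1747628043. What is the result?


1747628043 & ~(1 << 17) = 1747496971

1747496971


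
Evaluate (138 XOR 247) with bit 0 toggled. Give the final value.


Step 1: 138 ^ 247 = 125
Step 2: 125 ^ (1 << 0) = 125 ^ 1 = 124

124


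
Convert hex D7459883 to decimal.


D7459883 hex = 3611662467 decimal

3611662467


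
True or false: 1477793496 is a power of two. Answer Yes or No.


0b1011000000101010101011011011000. Multiple bits set => No

No


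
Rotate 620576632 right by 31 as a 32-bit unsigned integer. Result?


Rotate 0b100100111111010011111101111000 right by 31 (32-bit) = 0b1001001111110100111111011110000 = 1241153264

1241153264


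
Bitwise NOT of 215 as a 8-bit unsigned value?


~0b11010111 = 0b101000 = 40 (8-bit unsigned)

40


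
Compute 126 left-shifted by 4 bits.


0b1111110 << 4 = 0b11111100000 = 2016

2016


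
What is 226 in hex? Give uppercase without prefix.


226 = E2 hex

E2


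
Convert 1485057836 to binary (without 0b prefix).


1485057836 = 1011000100001000010111100101100 in binary

1011000100001000010111100101100


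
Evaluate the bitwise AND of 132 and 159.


0b10000100 & 0b10011111 = 0b10000100 = 132

132


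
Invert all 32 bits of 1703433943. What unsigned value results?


1703433943 ^ 4294967295 = 2591533352

2591533352


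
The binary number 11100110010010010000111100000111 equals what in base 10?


11100110010010010000111100000111 in decimal = 3863547655

3863547655


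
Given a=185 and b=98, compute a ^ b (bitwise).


185 ^ 98 = 219

219


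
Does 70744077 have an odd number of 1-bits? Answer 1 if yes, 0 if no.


0b100001101110111100000001101 has 13 ones => parity 1

1


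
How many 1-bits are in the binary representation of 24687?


0b110000001101111 has 8 set bits

8


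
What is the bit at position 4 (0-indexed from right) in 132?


0b10000100, position 4 = 0

0


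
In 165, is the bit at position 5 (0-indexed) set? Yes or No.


0b10100101, bit 5 = 1. Yes

Yes


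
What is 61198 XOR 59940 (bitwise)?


0b1110111100001110 ^ 0b1110101000100100 = 0b10100101010 = 1322

1322


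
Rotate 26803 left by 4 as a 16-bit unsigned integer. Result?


Rotate 0b110100010110011 left by 4 (16-bit) = 0b1000101100110110 = 35638

35638


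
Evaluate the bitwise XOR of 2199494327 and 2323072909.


0b10000011000110011001111010110111 ^ 0b10001010011101110100011110001101 = 0b1001011011101101100100111010 = 158259514

158259514


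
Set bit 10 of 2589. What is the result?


2589 | (1 << 10) = 2589 | 1024 = 3613

3613


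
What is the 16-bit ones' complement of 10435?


10435 ^ 65535 = 55100

55100


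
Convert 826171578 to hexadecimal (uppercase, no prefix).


826171578 = 313E60BA hex

313E60BA


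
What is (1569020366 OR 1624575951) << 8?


Step 1: 1569020366 | 1624575951 = 2111135695
Step 2: 2111135695 << 8 = 540450737920

540450737920


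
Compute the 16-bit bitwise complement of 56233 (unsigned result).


~0b1101101110101001 = 0b10010001010110 = 9302 (16-bit unsigned)

9302


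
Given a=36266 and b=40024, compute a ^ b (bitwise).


36266 ^ 40024 = 4594

4594


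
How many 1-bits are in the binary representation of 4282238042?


0b11111111001111011100010001011010 has 20 set bits

20


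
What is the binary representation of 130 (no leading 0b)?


130 = 10000010 in binary

10000010


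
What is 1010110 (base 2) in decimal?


1010110 in decimal = 86

86


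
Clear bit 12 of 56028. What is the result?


56028 & ~(1 << 12) = 51932

51932


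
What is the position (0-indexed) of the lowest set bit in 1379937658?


0b1010010010000000010110101111010. Lowest set bit at position 1

1


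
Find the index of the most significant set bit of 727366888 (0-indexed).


0b101011010110101011110011101000. Highest set bit at position 29

29


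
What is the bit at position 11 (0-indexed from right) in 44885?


0b1010111101010101, position 11 = 1

1


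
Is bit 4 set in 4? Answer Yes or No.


0b100, bit 4 = 0. No

No


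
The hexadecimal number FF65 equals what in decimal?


FF65 hex = 65381 decimal

65381


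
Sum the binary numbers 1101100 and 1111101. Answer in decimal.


1101100 + 1111101 = 11101001 = 233

233


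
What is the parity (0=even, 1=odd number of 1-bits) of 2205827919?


0b10000011011110100100001101001111 has 16 ones => parity 0

0


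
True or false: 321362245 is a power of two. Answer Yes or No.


0b10011001001111001100101000101. Multiple bits set => No

No


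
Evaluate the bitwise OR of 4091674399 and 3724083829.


0b11110011111000011111111100011111 | 0b11011101111110010000001001110101 = 0b11111111111110011111111101111111 = 4294573951

4294573951


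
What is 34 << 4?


0b100010 << 4 = 0b1000100000 = 544

544


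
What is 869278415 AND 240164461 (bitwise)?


0b110011110100000010001011001111 & 0b1110010100001001111001101101 = 0b10010100000000001001001101 = 38797901

38797901


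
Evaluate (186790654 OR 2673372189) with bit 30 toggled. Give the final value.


Step 1: 186790654 | 2673372189 = 2675605247
Step 2: 2675605247 ^ (1 << 30) = 2675605247 ^ 1073741824 = 3749347071

3749347071


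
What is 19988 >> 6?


0b100111000010100 >> 6 = 0b100111000 = 312

312


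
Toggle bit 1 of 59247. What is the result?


59247 ^ (1 << 1) = 59247 ^ 2 = 59245

59245


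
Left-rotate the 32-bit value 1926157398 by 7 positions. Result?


Rotate 0b1110010110011101101010001010110 left by 7 (32-bit) = 0b1100111011010100010101100111001 = 1735011129

1735011129


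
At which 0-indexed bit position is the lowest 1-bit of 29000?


0b111000101001000. Lowest set bit at position 3

3


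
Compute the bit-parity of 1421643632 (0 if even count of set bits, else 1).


0b1010100101111001000111101110000 has 16 ones => parity 0

0


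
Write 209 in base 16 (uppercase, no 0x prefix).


209 = D1 hex

D1


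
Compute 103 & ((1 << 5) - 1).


103 & 31 = 7

7


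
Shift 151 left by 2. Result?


0b10010111 << 2 = 0b1001011100 = 604

604


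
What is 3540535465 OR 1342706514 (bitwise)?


0b11010011000010000100100010101001 | 0b1010000000010000001001101010010 = 0b11010011000010000101101111111011 = 3540540411

3540540411


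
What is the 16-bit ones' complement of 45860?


45860 ^ 65535 = 19675

19675


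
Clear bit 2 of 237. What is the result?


237 & ~(1 << 2) = 233

233


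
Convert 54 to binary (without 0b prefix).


54 = 110110 in binary

110110


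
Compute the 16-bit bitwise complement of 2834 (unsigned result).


~0b101100010010 = 0b1111010011101101 = 62701 (16-bit unsigned)

62701


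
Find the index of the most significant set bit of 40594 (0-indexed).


0b1001111010010010. Highest set bit at position 15

15


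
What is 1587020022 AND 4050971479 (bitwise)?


0b1011110100110000000000011110110 & 0b11110001011101001110101101010111 = 0b1010000000100000000000001010110 = 1343225942

1343225942


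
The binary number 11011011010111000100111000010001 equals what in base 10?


11011011010111000100111000010001 in decimal = 3680259601

3680259601


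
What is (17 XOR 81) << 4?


Step 1: 17 ^ 81 = 64
Step 2: 64 << 4 = 1024

1024


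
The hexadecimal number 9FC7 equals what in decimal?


9FC7 hex = 40903 decimal

40903


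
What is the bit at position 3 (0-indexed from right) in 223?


0b11011111, position 3 = 1

1


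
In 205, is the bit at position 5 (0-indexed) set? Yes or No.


0b11001101, bit 5 = 0. No

No


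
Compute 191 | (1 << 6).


191 | (1 << 6) = 191 | 64 = 255

255


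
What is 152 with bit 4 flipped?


152 ^ (1 << 4) = 152 ^ 16 = 136

136


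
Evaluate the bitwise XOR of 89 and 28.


0b1011001 ^ 0b11100 = 0b1000101 = 69

69


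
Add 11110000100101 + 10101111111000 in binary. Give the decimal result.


11110000100101 + 10101111111000 = 110100000011101 = 26653

26653


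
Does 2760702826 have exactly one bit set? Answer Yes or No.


0b10100100100011001111101101101010. Multiple bits set => No

No


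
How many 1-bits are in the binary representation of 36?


0b100100 has 2 set bits

2


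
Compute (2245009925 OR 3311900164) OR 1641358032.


Step 1: 2245009925 | 3311900164 = 3321345541
Step 2: 3321345541 | 1641358032 = 3858216661

3858216661


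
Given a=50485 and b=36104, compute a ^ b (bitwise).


50485 ^ 36104 = 18493

18493


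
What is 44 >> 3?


0b101100 >> 3 = 0b101 = 5

5


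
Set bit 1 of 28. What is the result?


28 | (1 << 1) = 28 | 2 = 30

30


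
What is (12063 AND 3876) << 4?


Step 1: 12063 & 3876 = 3844
Step 2: 3844 << 4 = 61504

61504


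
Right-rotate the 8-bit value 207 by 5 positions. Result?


Rotate 0b11001111 right by 5 (8-bit) = 0b1111110 = 126

126


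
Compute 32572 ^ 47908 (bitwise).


0b111111100111100 ^ 0b1011101100100100 = 0b1100010000011000 = 50200

50200


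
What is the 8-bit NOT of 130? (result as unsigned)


~0b10000010 = 0b1111101 = 125 (8-bit unsigned)

125


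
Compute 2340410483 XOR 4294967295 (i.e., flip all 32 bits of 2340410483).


2340410483 ^ 4294967295 = 1954556812

1954556812


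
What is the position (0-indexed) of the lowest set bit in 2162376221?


0b10000000111000110011111000011101. Lowest set bit at position 0

0


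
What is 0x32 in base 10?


32 hex = 50 decimal

50


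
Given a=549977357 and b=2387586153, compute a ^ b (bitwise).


549977357 ^ 2387586153 = 2928169316

2928169316


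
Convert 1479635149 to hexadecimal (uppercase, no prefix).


1479635149 = 583170CD hex

583170CD


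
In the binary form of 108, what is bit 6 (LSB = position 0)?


0b1101100, position 6 = 1

1


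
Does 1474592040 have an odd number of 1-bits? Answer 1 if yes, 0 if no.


0b1010111111001000111110100101000 has 17 ones => parity 1

1


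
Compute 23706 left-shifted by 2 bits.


0b101110010011010 << 2 = 0b10111001001101000 = 94824

94824


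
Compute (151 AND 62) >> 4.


Step 1: 151 & 62 = 22
Step 2: 22 >> 4 = 1

1


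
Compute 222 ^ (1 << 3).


222 ^ (1 << 3) = 222 ^ 8 = 214

214


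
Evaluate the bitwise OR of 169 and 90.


0b10101001 | 0b1011010 = 0b11111011 = 251

251


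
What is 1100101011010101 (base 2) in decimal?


1100101011010101 in decimal = 51925

51925


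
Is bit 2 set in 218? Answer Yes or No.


0b11011010, bit 2 = 0. No

No


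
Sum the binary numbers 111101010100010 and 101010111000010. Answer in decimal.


111101010100010 + 101010111000010 = 1101000001100100 = 53348

53348


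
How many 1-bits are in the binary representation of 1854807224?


0b1101110100011100001110010111000 has 16 set bits

16


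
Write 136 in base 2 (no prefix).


136 = 10001000 in binary

10001000


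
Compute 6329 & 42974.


0b1100010111001 & 0b1010011111011110 = 0b10011000 = 152

152


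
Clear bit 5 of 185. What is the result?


185 & ~(1 << 5) = 153

153


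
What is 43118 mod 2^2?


43118 & 3 = 2

2


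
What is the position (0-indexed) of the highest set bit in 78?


0b1001110. Highest set bit at position 6

6


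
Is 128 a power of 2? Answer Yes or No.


0b10000000. Only one bit set => Yes

Yes


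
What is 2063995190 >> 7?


0b1111011000001100001000100110110 >> 7 = 0b111101100000110000100010 = 16124962

16124962


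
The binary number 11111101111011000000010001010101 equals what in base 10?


11111101111011000000010001010101 in decimal = 4260103253

4260103253


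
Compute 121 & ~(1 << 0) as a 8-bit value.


121 & ~(1 << 0) = 120

120


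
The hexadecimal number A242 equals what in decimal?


A242 hex = 41538 decimal

41538


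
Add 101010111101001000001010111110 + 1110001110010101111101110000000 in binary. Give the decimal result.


101010111101001000001010111110 + 1110001110010101111101110000000 = 10011100101111110111111000111110 = 2629795390

2629795390


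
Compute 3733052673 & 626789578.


0b11011110100000011101110100000001 & 0b100101010111000000110011001010 = 0b100000000000000110000000000 = 67111936

67111936


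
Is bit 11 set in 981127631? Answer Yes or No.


0b111010011110101101000111001111, bit 11 = 0. No

No


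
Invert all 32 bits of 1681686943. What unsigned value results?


1681686943 ^ 4294967295 = 2613280352

2613280352


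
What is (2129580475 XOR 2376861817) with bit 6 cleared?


Step 1: 2129580475 ^ 2376861817 = 4081244610
Step 2: 4081244610 & ~(1 << 6) = 4081244546

4081244546


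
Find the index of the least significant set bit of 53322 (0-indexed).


0b1101000001001010. Lowest set bit at position 1

1


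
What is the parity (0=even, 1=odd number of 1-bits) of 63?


0b111111 has 6 ones => parity 0

0


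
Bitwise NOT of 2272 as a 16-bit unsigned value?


~0b100011100000 = 0b1111011100011111 = 63263 (16-bit unsigned)

63263


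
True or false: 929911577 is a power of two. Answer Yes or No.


0b110111011011010101001100011001. Multiple bits set => No

No


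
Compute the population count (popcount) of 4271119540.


0b11111110100101000001110010110100 has 17 set bits

17


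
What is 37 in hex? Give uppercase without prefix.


37 = 25 hex

25


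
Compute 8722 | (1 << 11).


8722 | (1 << 11) = 8722 | 2048 = 10770

10770


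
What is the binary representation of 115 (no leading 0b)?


115 = 1110011 in binary

1110011


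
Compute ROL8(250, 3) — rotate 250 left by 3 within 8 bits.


Rotate 0b11111010 left by 3 (8-bit) = 0b11010111 = 215

215


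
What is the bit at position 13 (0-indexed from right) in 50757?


0b1100011001000101, position 13 = 0

0


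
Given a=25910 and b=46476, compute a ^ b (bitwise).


25910 ^ 46476 = 53434

53434


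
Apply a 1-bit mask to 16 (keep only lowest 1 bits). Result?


16 & 1 = 0

0


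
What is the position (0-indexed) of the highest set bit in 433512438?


0b11001110101101101111111110110. Highest set bit at position 28

28


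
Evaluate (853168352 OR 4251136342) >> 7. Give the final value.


Step 1: 853168352 | 4251136342 = 4294668790
Step 2: 4294668790 >> 7 = 33552099

33552099


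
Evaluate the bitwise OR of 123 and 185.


0b1111011 | 0b10111001 = 0b11111011 = 251

251


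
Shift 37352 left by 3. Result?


0b1001000111101000 << 3 = 0b1001000111101000000 = 298816

298816


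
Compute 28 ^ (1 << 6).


28 ^ (1 << 6) = 28 ^ 64 = 92

92


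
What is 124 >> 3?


0b1111100 >> 3 = 0b1111 = 15

15


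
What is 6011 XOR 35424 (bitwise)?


0b1011101111011 ^ 0b1000101001100000 = 0b1001110100011011 = 40219

40219


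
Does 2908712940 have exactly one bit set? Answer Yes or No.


0b10101101010111110110111111101100. Multiple bits set => No

No


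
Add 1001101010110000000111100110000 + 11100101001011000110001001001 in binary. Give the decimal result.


1001101010110000000111100110000 + 11100101001011000110001001001 = 1101001111111011001101101111001 = 1778228089

1778228089


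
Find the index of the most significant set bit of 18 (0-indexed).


0b10010. Highest set bit at position 4

4


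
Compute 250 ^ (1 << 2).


250 ^ (1 << 2) = 250 ^ 4 = 254

254


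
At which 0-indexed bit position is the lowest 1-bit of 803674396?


0b101111111001110001100100011100. Lowest set bit at position 2

2


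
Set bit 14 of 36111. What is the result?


36111 | (1 << 14) = 36111 | 16384 = 52495

52495


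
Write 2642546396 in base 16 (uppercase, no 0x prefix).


2642546396 = 9D820EDC hex

9D820EDC


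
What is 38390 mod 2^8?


38390 & 255 = 246

246


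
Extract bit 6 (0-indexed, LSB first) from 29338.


0b111001010011010, position 6 = 0

0


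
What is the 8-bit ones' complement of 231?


231 ^ 255 = 24

24


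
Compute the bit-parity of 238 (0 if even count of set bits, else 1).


0b11101110 has 6 ones => parity 0

0


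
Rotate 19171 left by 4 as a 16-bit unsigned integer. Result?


Rotate 0b100101011100011 left by 4 (16-bit) = 0b1010111000110100 = 44596

44596


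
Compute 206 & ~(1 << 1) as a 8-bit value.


206 & ~(1 << 1) = 204

204


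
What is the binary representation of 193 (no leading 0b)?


193 = 11000001 in binary

11000001


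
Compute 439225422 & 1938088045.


0b11010001011100000110001001110 & 0b1110011100001001110000001101101 = 0b10010000001000000000001001100 = 302252108

302252108


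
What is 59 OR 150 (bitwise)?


0b111011 | 0b10010110 = 0b10111111 = 191

191


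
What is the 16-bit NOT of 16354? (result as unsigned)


~0b11111111100010 = 0b1100000000011101 = 49181 (16-bit unsigned)

49181


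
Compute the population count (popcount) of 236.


0b11101100 has 5 set bits

5


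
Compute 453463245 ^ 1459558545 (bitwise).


0b11011000001110100110011001101 ^ 0b1010110111111110001100010010001 = 0b1001101111110000101010001011100 = 1308120156

1308120156


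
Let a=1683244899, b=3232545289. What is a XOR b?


1683244899 ^ 3232545289 = 2767781226

2767781226


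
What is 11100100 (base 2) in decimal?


11100100 in decimal = 228

228


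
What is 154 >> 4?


0b10011010 >> 4 = 0b1001 = 9

9


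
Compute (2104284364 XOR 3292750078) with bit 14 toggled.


Step 1: 2104284364 ^ 3292750078 = 3106911282
Step 2: 3106911282 ^ (1 << 14) = 3106911282 ^ 16384 = 3106927666

3106927666


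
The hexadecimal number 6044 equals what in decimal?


6044 hex = 24644 decimal

24644


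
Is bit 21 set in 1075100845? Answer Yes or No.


0b1000000000101001011110010101101, bit 21 = 0. No

No


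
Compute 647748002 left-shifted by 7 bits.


0b100110100110111101100110100010 << 7 = 0b1001101001101111011001101000100000000 = 82911744256

82911744256


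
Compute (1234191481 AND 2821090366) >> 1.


Step 1: 1234191481 & 2821090366 = 134235192
Step 2: 134235192 >> 1 = 67117596

67117596


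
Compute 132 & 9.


0b10000100 & 0b1001 = 0b0 = 0

0


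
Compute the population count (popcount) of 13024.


0b11001011100000 has 6 set bits

6


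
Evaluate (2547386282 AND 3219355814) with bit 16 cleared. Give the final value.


Step 1: 2547386282 & 3219355814 = 2546073762
Step 2: 2546073762 & ~(1 << 16) = 2546073762

2546073762


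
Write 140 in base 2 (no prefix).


140 = 10001100 in binary

10001100


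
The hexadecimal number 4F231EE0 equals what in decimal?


4F231EE0 hex = 1327701728 decimal

1327701728


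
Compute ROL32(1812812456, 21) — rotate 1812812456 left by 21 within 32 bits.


Rotate 0b1101100000011010101001010101000 left by 21 (32-bit) = 0b1010101000011011000000110101010 = 1426948522

1426948522


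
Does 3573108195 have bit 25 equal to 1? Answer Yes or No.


0b11010100111110010100110111100011, bit 25 = 0. No

No


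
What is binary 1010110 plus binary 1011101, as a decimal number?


1010110 + 1011101 = 10110011 = 179

179


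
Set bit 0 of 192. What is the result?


192 | (1 << 0) = 192 | 1 = 193

193


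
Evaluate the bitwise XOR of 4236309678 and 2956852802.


0b11111100100000001111010010101110 ^ 0b10110000001111011111111001000010 = 0b1001100101111010000101011101100 = 1287457516

1287457516


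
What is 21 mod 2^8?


21 & 255 = 21

21


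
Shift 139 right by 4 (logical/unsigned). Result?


0b10001011 >> 4 = 0b1000 = 8

8


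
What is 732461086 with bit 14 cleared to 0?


732461086 & ~(1 << 14) = 732444702

732444702


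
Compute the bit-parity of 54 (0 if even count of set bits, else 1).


0b110110 has 4 ones => parity 0

0


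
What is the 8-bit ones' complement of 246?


246 ^ 255 = 9

9


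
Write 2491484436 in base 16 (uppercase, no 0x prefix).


2491484436 = 94810914 hex

94810914


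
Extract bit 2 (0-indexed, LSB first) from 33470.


0b1000001010111110, position 2 = 1

1


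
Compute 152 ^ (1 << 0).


152 ^ (1 << 0) = 152 ^ 1 = 153

153


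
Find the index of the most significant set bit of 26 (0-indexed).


0b11010. Highest set bit at position 4

4


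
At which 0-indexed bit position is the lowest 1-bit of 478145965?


0b11100011111111110110110101101. Lowest set bit at position 0

0


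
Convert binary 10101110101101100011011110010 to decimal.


10101110101101100011011110010 in decimal = 366397170

366397170


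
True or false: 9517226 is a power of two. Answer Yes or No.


0b100100010011100010101010. Multiple bits set => No

No


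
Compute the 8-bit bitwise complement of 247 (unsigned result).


~0b11110111 = 0b1000 = 8 (8-bit unsigned)

8


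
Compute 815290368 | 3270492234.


0b110000100110000101100000000000 | 0b11000010111011111100000001001010 = 0b11110010111111111101100001001010 = 4076853322

4076853322


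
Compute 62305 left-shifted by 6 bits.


0b1111001101100001 << 6 = 0b1111001101100001000000 = 3987520

3987520


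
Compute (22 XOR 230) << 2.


Step 1: 22 ^ 230 = 240
Step 2: 240 << 2 = 960

960


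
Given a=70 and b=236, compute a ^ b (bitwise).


70 ^ 236 = 170

170


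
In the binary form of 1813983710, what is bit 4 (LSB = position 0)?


0b1101100000111110011000111011110, position 4 = 1

1


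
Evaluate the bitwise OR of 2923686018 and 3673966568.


0b10101110010000111110100010000010 | 0b11011010111111000100011111101000 = 0b11111110111111111110111111101010 = 4278185962

4278185962


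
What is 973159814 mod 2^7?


973159814 & 127 = 6

6


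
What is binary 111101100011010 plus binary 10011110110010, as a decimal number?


111101100011010 + 10011110110010 = 1010001011001100 = 41676

41676


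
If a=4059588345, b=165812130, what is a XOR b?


4059588345 ^ 165812130 = 4162482523

4162482523


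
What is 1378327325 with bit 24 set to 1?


1378327325 | (1 << 24) = 1378327325 | 16777216 = 1395104541

1395104541


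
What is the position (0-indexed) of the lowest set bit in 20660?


0b101000010110100. Lowest set bit at position 2

2


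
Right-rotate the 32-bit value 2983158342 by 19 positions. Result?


Rotate 0b10110001110011110110001001000110 right by 19 (32-bit) = 0b11101100010010001101011000111001 = 3964196409

3964196409


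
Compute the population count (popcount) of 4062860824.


0b11110010001010100101011000011000 has 14 set bits

14


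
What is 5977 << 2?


0b1011101011001 << 2 = 0b101110101100100 = 23908

23908


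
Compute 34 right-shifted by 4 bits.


0b100010 >> 4 = 0b10 = 2

2


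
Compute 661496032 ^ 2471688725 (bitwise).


0b100111011011011010000011100000 ^ 0b10010011010100101111101000010101 = 0b10110100001111110101101011110101 = 3024050933

3024050933


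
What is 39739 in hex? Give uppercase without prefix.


39739 = 9B3B hex

9B3B


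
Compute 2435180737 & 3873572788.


0b10010001001001011110100011000001 & 0b11100110111000100000011110110100 = 0b10000000001000000000000010000000 = 2149580928

2149580928


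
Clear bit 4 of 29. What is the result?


29 & ~(1 << 4) = 13

13


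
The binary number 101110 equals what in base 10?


101110 in decimal = 46

46


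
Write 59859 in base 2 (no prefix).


59859 = 1110100111010011 in binary

1110100111010011


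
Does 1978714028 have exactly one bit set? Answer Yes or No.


0b1110101111100001100011110101100. Multiple bits set => No

No


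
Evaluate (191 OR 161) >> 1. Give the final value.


Step 1: 191 | 161 = 191
Step 2: 191 >> 1 = 95

95


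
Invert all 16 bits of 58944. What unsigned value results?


58944 ^ 65535 = 6591

6591


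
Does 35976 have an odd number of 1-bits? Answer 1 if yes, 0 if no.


0b1000110010001000 has 5 ones => parity 1

1


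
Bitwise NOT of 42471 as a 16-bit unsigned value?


~0b1010010111100111 = 0b101101000011000 = 23064 (16-bit unsigned)

23064


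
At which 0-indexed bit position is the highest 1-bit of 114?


0b1110010. Highest set bit at position 6

6


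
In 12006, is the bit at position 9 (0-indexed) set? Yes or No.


0b10111011100110, bit 9 = 1. Yes

Yes


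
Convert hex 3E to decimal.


3E hex = 62 decimal

62


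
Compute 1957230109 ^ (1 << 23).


1957230109 ^ (1 << 23) = 1957230109 ^ 8388608 = 1948841501

1948841501


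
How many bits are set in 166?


0b10100110 has 4 set bits

4


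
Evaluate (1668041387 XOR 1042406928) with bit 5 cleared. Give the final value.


Step 1: 1668041387 ^ 1042406928 = 1565365435
Step 2: 1565365435 & ~(1 << 5) = 1565365403

1565365403


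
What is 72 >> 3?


0b1001000 >> 3 = 0b1001 = 9

9


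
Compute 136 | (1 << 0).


136 | (1 << 0) = 136 | 1 = 137

137


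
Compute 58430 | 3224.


0b1110010000111110 | 0b110010011000 = 0b1110110010111110 = 60606

60606


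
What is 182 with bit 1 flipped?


182 ^ (1 << 1) = 182 ^ 2 = 180

180


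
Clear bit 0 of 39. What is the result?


39 & ~(1 << 0) = 38

38


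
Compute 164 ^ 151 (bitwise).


0b10100100 ^ 0b10010111 = 0b110011 = 51

51


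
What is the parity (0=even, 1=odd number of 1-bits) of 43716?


0b1010101011000100 has 7 ones => parity 1

1


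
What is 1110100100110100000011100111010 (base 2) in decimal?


1110100100110100000011100111010 in decimal = 1956251450

1956251450


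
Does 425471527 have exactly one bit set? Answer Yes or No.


0b11001010111000010111000100111. Multiple bits set => No

No


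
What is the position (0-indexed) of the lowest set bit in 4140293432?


0b11110110110001111101110100111000. Lowest set bit at position 3

3


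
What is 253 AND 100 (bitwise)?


0b11111101 & 0b1100100 = 0b1100100 = 100

100


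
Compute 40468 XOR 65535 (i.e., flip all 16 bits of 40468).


40468 ^ 65535 = 25067

25067


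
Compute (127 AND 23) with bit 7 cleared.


Step 1: 127 & 23 = 23
Step 2: 23 & ~(1 << 7) = 23

23


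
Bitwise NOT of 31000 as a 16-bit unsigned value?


~0b111100100011000 = 0b1000011011100111 = 34535 (16-bit unsigned)

34535


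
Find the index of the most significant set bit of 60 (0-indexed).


0b111100. Highest set bit at position 5

5


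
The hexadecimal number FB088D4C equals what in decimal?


FB088D4C hex = 4211641676 decimal

4211641676


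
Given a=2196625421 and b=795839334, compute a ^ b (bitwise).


2196625421 ^ 795839334 = 2910999403

2910999403


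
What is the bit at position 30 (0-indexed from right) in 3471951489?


0b11001110111100011100011010000001, position 30 = 1

1


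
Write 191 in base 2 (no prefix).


191 = 10111111 in binary

10111111


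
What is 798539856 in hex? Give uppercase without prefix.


798539856 = 2F98C050 hex

2F98C050


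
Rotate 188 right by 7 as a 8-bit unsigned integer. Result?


Rotate 0b10111100 right by 7 (8-bit) = 0b1111001 = 121

121


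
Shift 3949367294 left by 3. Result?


0b11101011011001101000111111111110 << 3 = 0b11101011011001101000111111111110000 = 31594938352

31594938352


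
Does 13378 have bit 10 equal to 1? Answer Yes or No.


0b11010001000010, bit 10 = 1. Yes

Yes


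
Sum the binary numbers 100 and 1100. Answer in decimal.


100 + 1100 = 10000 = 16

16


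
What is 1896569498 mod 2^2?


1896569498 & 3 = 2

2


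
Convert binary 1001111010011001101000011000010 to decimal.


1001111010011001101000011000010 in decimal = 1330434242

1330434242


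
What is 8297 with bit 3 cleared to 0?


8297 & ~(1 << 3) = 8289

8289


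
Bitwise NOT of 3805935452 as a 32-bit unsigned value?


~0b11100010110110011111011101011100 = 0b11101001001100000100010100011 = 489031843 (32-bit unsigned)

489031843


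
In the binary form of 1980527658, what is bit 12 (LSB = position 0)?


0b1110110000011000111010000101010, position 12 = 1

1


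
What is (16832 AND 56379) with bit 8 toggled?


Step 1: 16832 & 56379 = 16384
Step 2: 16384 ^ (1 << 8) = 16384 ^ 256 = 16640

16640


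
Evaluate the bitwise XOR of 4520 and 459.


0b1000110101000 ^ 0b111001011 = 0b1000001100011 = 4195

4195


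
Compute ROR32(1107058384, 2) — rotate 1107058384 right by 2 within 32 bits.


Rotate 0b1000001111111000101111011010000 right by 2 (32-bit) = 0b10000011111110001011110110100 = 276764596

276764596


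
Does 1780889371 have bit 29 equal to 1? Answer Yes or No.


0b1101010001001100011011100011011, bit 29 = 1. Yes

Yes


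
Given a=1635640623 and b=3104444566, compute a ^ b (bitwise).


1635640623 ^ 3104444566 = 3631740345

3631740345


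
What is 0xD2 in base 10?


D2 hex = 210 decimal

210


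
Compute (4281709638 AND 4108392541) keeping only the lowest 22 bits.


Step 1: 4281709638 & 4108392541 = 4095807556
Step 2: 4095807556 & 4194303 = 2166852

2166852


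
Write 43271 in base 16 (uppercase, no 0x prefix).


43271 = A907 hex

A907


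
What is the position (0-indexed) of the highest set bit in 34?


0b100010. Highest set bit at position 5

5


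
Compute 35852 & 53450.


0b1000110000001100 & 0b1101000011001010 = 0b1000000000001000 = 32776

32776


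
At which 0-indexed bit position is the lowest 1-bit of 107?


0b1101011. Lowest set bit at position 0

0


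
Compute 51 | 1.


0b110011 | 0b1 = 0b110011 = 51

51


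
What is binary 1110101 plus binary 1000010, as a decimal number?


1110101 + 1000010 = 10110111 = 183

183


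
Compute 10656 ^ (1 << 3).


10656 ^ (1 << 3) = 10656 ^ 8 = 10664

10664


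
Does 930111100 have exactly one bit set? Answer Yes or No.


0b110111011100000101111001111100. Multiple bits set => No

No


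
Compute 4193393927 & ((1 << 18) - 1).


4193393927 & 262143 = 138503

138503


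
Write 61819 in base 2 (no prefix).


61819 = 1111000101111011 in binary

1111000101111011


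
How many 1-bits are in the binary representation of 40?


0b101000 has 2 set bits

2


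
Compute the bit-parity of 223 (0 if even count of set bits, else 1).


0b11011111 has 7 ones => parity 1

1


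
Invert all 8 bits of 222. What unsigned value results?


222 ^ 255 = 33

33


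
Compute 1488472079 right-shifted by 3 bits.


0b1011000101110000100100000001111 >> 3 = 0b1011000101110000100100000001 = 186059009

186059009


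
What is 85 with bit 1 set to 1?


85 | (1 << 1) = 85 | 2 = 87

87


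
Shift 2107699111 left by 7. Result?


0b1111101101000001110111110100111 << 7 = 0b11111011010000011101111101001110000000 = 269785486208

269785486208


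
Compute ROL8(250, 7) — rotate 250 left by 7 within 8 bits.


Rotate 0b11111010 left by 7 (8-bit) = 0b1111101 = 125

125


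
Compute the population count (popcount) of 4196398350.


0b11111010000111111111010100001110 has 20 set bits

20


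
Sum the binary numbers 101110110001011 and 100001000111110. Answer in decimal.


101110110001011 + 100001000111110 = 1001111111001001 = 40905

40905


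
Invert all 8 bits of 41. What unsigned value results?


41 ^ 255 = 214

214


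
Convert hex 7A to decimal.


7A hex = 122 decimal

122


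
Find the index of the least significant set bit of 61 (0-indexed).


0b111101. Lowest set bit at position 0

0


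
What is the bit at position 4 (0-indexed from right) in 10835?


0b10101001010011, position 4 = 1

1


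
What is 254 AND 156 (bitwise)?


0b11111110 & 0b10011100 = 0b10011100 = 156

156


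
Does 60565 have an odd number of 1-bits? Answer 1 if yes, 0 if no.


0b1110110010010101 has 9 ones => parity 1

1


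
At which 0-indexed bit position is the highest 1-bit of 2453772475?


0b10010010010000011001100010111011. Highest set bit at position 31

31


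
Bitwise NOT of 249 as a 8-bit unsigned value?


~0b11111001 = 0b110 = 6 (8-bit unsigned)

6


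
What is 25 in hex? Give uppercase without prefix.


25 = 19 hex

19


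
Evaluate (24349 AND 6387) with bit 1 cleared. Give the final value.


Step 1: 24349 & 6387 = 6161
Step 2: 6161 & ~(1 << 1) = 6161

6161


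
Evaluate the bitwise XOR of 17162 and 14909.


0b100001100001010 ^ 0b11101000111101 = 0b111100100110111 = 31031

31031


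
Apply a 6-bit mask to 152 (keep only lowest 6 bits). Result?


152 & 63 = 24

24


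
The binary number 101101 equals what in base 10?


101101 in decimal = 45

45


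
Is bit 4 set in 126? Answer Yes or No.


0b1111110, bit 4 = 1. Yes

Yes


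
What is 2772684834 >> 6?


0b10100101010000111101000000100010 >> 6 = 0b10100101010000111101000000 = 43323200

43323200


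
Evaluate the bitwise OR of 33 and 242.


0b100001 | 0b11110010 = 0b11110011 = 243

243


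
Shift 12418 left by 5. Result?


0b11000010000010 << 5 = 0b1100001000001000000 = 397376

397376


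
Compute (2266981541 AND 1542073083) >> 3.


Step 1: 2266981541 & 1542073083 = 50995361
Step 2: 50995361 >> 3 = 6374420

6374420


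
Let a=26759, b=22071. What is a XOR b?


26759 ^ 22071 = 16048

16048


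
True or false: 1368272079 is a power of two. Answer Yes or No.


0b1010001100011100010110011001111. Multiple bits set => No

No


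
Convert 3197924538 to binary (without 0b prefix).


3197924538 = 10111110100111000111010010111010 in binary

10111110100111000111010010111010


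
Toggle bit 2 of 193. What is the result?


193 ^ (1 << 2) = 193 ^ 4 = 197

197


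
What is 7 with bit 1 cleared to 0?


7 & ~(1 << 1) = 5

5


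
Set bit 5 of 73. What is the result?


73 | (1 << 5) = 73 | 32 = 105

105


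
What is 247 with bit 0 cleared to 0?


247 & ~(1 << 0) = 246

246
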